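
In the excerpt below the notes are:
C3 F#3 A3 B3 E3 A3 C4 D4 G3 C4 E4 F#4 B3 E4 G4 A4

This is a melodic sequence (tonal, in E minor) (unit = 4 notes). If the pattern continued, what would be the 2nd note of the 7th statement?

The unit is 4 notes. Position-2 pitches of the 4 shown cells: F#3, A3, C4, E4.
Extending up a 3rd: G4 → B4 → D5.

D5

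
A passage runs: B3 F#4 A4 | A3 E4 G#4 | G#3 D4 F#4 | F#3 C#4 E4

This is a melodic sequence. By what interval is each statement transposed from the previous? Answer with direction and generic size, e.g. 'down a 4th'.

down a 2nd

Taking 3-note groups, the heads are B3, A3, G#3, F#3: the pattern moves down a 2nd.
From B3 to A3: down a 2nd.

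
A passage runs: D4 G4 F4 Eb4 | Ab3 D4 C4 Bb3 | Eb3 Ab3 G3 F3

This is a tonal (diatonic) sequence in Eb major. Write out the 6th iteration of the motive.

Unit = 4 notes; the statements start on D4, Ab3, Eb3, moving down a 4th each time.
Extending down a 4th: Bb2 → F2 → C2.
Statement 6 starts on C2 and keeps the same diatonic contour: C2 F2 Eb2 D2.

C2 F2 Eb2 D2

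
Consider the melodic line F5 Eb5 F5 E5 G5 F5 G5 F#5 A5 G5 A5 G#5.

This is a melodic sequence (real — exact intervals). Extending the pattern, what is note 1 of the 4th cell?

B5

Grouping in 4s, the 1st note of each cell is F5, G5, A5.
One more up a 2nd gives B5.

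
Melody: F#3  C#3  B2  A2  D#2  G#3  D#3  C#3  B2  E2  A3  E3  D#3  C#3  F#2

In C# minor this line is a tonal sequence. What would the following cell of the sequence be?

With a 5-note motive the entries are F#3, G#3, A3, each up a 2nd from the previous.
Statement 4 starts on B3 and keeps the same diatonic contour: B3 F#3 E3 D#3 G#2.

B3 F#3 E3 D#3 G#2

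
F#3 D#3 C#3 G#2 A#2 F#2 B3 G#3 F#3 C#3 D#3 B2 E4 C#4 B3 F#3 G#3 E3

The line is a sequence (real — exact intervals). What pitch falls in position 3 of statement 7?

With 6-note cells, note 3 of each statement runs C#3, F#3, B3.
Each moves up a 4th. Continuing: E4 → A4 → D5 → G5.

G5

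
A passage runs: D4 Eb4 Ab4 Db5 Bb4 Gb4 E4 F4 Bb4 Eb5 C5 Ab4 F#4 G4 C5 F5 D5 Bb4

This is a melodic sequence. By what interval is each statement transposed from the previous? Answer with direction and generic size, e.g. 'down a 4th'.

Unit = 6 notes; the statements start on D4, E4, F#4, moving up a 2nd each time.
D4 to E4 is up a 2nd.

up a 2nd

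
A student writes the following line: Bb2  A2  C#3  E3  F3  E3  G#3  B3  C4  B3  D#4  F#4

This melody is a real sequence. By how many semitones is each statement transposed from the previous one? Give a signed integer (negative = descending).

7

Unit = 4 notes; the statements start on Bb2, F3, C4, moving up a 5th each time.
Bb2 to F3 spans +7 semitones.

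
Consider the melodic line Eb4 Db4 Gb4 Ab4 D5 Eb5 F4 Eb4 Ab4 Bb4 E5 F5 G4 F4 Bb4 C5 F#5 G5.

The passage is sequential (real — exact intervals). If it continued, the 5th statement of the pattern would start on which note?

Unit = 6 notes; the statements start on Eb4, F4, G4, moving up a 2nd each time.
Extending the heads up a 2nd: A4 → B4.

B4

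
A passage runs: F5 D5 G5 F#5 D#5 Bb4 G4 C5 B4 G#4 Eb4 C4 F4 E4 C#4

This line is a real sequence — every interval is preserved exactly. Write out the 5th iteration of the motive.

Unit = 5 notes; the statements start on F5, Bb4, Eb4, moving down a 5th each time.
Continuing the starts: Ab3 → Db3.
Statement 5 starts on Db3 and keeps the same exact contour: Db3 Bb2 Eb3 D3 B2.

Db3 Bb2 Eb3 D3 B2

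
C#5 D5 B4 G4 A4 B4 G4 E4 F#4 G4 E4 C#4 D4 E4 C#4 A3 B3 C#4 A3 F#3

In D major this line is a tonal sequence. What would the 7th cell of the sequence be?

The 4-note cells begin on C#5, A4, F#4, D4, B3 — each down a 3rd from the last.
Continuing the starts: G3 → E3.
So cell 7 is E3 F#3 D3 B2.

E3 F#3 D3 B2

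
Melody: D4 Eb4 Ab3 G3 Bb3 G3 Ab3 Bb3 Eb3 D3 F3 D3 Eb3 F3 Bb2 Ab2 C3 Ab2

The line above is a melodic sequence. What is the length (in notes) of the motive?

There are 18 notes; a 6-note unit gives 3 cells:
D4 Eb4 Ab3 G3 Bb3 G3 | Ab3 Bb3 Eb3 D3 F3 D3 | Eb3 F3 Bb2 Ab2 C3 Ab2
Every group is a transposition down a 4th of the one before; no shorter unit works.

6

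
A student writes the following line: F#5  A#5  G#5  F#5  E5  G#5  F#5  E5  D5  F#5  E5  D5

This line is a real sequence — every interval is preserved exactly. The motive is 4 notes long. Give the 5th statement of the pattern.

Bb4 D5 C5 Bb4

Taking 4-note groups, the heads are F#5, E5, D5: the pattern moves down a 2nd.
Continuing the starts: C5 → Bb4.
So cell 5 is Bb4 D5 C5 Bb4.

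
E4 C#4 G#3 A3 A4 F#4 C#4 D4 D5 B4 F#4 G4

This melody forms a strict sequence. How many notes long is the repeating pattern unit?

4

Try groups of 4 (3 cells in 12 notes):
E4 C#4 G#3 A3 | A4 F#4 C#4 D4 | D5 B4 F#4 G4
That's a consistent up a 4th shift per cell, and no other grouping gives one.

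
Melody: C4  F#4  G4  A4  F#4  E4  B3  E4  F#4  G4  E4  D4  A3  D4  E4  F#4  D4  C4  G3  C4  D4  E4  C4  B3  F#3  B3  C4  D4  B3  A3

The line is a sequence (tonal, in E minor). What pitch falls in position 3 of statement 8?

Grouping in 6s, the 3rd note of each cell is G4, F#4, E4, D4, C4.
Each moves down a 2nd. Continuing: B3 → A3 → G3.

G3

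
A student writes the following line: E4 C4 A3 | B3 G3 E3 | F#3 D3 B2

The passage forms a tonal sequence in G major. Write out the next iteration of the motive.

Unit = 3 notes; the statements start on E4, B3, F#3, moving down a 4th each time.
From C3 the diatonic shape gives C3 A2 F#2.

C3 A2 F#2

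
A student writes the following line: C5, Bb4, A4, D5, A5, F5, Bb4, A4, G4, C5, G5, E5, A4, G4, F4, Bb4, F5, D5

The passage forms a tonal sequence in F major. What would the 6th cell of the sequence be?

With a 6-note motive the entries are C5, Bb4, A4, each down a 2nd from the previous.
Continuing the starts: G4 → F4 → E4.
So cell 6 is E4 D4 C4 F4 C5 A4.

E4 D4 C4 F4 C5 A4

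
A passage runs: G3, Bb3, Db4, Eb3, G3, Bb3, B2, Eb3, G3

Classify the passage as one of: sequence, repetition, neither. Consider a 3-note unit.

Note 1 of cell 3 is B2; if this were a sequence it would be C3. No unit length gives a consistent transposition pattern.

neither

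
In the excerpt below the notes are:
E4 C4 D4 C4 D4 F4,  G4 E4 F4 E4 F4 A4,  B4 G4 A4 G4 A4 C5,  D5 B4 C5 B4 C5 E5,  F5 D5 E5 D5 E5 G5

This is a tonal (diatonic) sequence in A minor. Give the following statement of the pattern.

A5 F5 G5 F5 G5 B5

Taking 6-note groups, the heads are E4, G4, B4, D5, F5: the pattern moves up a 3rd.
Statement 6 starts on A5 and keeps the same diatonic contour: A5 F5 G5 F5 G5 B5.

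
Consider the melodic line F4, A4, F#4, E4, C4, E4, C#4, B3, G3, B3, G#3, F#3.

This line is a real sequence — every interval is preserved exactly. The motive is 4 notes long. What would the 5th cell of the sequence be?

A2 C#3 A#2 G#2

With a 4-note motive the entries are F4, C4, G3, each down a 4th from the previous.
Carrying on: D3 → A2.
So cell 5 is A2 C#3 A#2 G#2.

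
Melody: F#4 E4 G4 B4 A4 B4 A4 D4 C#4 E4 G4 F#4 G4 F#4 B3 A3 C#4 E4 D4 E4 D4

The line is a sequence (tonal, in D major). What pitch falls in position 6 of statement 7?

D3

The unit is 7 notes. Position-6 pitches of the 3 shown cells: B4, G4, E4.
Extending down a 3rd: C#4 → A3 → F#3 → D3.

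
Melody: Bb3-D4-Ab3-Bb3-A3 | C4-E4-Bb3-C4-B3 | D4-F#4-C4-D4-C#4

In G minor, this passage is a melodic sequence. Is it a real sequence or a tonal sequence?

Each cell has the same semitone pattern (4, -6, 2, -1) — intervals are preserved exactly.
And Ab3 lies outside G minor, so the sequence is real rather than tonal.

real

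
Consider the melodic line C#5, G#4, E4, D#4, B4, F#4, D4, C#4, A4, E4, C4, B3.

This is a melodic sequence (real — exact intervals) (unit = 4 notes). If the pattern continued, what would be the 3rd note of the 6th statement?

Gb3

Grouping in 4s, the 3rd note of each cell is E4, D4, C4.
Each moves down a 2nd. Continuing: Bb3 → Ab3 → Gb3.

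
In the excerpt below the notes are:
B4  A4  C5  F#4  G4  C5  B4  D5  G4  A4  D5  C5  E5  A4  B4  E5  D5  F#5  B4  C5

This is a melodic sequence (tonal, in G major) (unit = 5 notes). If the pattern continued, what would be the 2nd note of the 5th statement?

E5

Grouping in 5s, the 2nd note of each cell is A4, B4, C5, D5.
From D5, up a 2nd gives E5.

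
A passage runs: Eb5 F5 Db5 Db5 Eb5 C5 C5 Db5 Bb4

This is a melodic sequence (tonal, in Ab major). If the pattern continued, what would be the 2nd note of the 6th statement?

Ab4

The unit is 3 notes. Position-2 pitches of the 3 shown cells: F5, Eb5, Db5.
Extending down a 2nd: C5 → Bb4 → Ab4.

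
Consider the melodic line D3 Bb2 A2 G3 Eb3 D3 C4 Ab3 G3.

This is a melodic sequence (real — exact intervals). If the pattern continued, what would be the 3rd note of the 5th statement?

Grouping in 3s, the 3rd note of each cell is A2, D3, G3.
Extending up a 4th: C4 → F4.

F4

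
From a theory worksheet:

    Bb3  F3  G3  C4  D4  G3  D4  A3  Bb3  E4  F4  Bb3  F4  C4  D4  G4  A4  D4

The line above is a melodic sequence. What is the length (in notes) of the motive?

6

18 notes total. Splitting into 3 groups of 6:
Bb3 F3 G3 C4 D4 G3 | D4 A3 Bb3 E4 F4 Bb3 | F4 C4 D4 G4 A4 D4
Each cell is the previous one up a 3rd — so the unit is 6 notes.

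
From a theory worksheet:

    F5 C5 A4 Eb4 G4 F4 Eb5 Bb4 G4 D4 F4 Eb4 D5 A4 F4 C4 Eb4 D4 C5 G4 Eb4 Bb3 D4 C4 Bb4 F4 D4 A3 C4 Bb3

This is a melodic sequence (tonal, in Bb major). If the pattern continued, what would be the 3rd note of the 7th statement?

The unit is 6 notes. Position-3 pitches of the 5 shown cells: A4, G4, F4, Eb4, D4.
Each moves down a 2nd. Continuing: C4 → Bb3.

Bb3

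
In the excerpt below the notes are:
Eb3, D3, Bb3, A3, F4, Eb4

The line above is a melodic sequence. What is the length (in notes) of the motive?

2

6 notes total. Splitting into 3 groups of 2:
Eb3 D3 | Bb3 A3 | F4 Eb4
That's a consistent up a 5th shift per cell, and no other grouping gives one.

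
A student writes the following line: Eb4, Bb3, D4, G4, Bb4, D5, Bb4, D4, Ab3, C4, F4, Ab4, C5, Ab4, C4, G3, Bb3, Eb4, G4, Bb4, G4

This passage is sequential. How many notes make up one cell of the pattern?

7

There are 21 notes; a 7-note unit gives 3 cells:
Eb4 Bb3 D4 G4 Bb4 D5 Bb4 | D4 Ab3 C4 F4 Ab4 C5 Ab4 | C4 G3 Bb3 Eb4 G4 Bb4 G4
Every group is a transposition down a 2nd of the one before; no shorter unit works.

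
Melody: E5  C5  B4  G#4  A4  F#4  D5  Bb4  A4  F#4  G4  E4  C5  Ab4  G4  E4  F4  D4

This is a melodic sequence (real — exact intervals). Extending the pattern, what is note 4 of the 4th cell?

Grouping in 6s, the 4th note of each cell is G#4, F#4, E4.
One more down a 2nd gives D4.

D4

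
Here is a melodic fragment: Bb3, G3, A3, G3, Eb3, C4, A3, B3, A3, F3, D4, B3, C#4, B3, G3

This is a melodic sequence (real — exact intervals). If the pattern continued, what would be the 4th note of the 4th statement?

Grouping in 5s, the 4th note of each cell is G3, A3, B3.
Each moves up a 2nd; the next is C#4.

C#4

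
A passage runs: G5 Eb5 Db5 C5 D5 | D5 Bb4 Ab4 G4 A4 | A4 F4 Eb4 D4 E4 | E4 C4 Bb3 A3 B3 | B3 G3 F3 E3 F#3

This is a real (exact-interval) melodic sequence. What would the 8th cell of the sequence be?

Taking 5-note groups, the heads are G5, D5, A4, E4, B3: the pattern moves down a 4th.
Carrying on: F#3 → C#3 → G#2.
So cell 8 is G#2 E2 D2 C#2 D#2.

G#2 E2 D2 C#2 D#2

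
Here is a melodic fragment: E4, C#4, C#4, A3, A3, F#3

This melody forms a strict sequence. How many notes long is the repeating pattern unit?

6 notes total. Splitting into 3 groups of 2:
E4 C#4 | C#4 A3 | A3 F#3
Every group is a transposition down a 3rd of the one before; no shorter unit works.

2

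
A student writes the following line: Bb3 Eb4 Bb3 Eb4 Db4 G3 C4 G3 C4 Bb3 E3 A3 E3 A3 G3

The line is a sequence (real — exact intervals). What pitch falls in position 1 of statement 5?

With 5-note cells, note 1 of each statement runs Bb3, G3, E3.
Each moves down a 3rd. Continuing: C#3 → A#2.

A#2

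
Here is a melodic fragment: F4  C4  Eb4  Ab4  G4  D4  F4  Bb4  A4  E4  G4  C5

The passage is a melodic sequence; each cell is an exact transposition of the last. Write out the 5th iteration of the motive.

Unit = 4 notes; the statements start on F4, G4, A4, moving up a 2nd each time.
Extending up a 2nd: B4 → C#5.
From C#5 the exact shape gives C#5 G#4 B4 E5.

C#5 G#4 B4 E5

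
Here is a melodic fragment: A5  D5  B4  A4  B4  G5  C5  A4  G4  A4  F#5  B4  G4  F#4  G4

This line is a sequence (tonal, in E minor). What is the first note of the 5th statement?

The 5-note cells begin on A5, G5, F#5 — each down a 2nd from the last.
Continuing: E5 → D5. Statement 5 starts on D5.

D5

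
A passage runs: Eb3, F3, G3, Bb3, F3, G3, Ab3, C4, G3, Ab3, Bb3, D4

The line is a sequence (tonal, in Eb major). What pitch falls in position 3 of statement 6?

Grouping in 4s, the 3rd note of each cell is G3, Ab3, Bb3.
Each moves up a 2nd. Continuing: C4 → D4 → Eb4.

Eb4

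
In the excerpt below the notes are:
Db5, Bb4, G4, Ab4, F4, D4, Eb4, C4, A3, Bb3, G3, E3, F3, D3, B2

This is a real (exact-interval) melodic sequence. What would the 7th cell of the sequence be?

With a 3-note motive the entries are Db5, Ab4, Eb4, Bb3, F3, each down a 4th from the previous.
Extending down a 4th: C3 → G2.
Statement 7 starts on G2 and keeps the same exact contour: G2 E2 C#2.

G2 E2 C#2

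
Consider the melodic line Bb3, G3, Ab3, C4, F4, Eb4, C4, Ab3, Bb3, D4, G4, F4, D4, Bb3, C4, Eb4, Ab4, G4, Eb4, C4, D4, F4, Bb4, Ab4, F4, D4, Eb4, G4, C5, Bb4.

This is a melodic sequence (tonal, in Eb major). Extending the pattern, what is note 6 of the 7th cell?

With 6-note cells, note 6 of each statement runs Eb4, F4, G4, Ab4, Bb4.
Carrying that up a 2nd forward: C5 → D5.

D5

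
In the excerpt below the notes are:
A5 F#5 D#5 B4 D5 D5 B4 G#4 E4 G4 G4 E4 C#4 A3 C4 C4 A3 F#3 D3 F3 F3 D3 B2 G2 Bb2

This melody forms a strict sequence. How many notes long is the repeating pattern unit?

5

25 notes total. Splitting into 5 groups of 5:
A5 F#5 D#5 B4 D5 | D5 B4 G#4 E4 G4 | G4 E4 C#4 A3 C4 | C4 A3 F#3 D3 F3 | F3 D3 B2 G2 Bb2
Every group is a transposition down a 5th of the one before; no shorter unit works.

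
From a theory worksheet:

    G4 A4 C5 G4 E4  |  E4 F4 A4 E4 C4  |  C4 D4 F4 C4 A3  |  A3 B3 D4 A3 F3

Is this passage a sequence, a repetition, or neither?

Each 5-note cell is the previous one transposed down a 3rd.

sequence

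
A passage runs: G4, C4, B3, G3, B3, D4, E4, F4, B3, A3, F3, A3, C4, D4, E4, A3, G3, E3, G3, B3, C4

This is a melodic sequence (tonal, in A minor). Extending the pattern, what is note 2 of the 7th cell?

D3

The unit is 7 notes. Position-2 pitches of the 3 shown cells: C4, B3, A3.
Extending down a 2nd: G3 → F3 → E3 → D3.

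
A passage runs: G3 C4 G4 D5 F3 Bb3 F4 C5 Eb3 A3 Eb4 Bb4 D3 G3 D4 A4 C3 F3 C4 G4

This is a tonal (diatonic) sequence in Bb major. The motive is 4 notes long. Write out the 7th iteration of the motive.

A2 D3 A3 Eb4

Taking 4-note groups, the heads are G3, F3, Eb3, D3, C3: the pattern moves down a 2nd.
Extending down a 2nd: Bb2 → A2.
From A2 the diatonic shape gives A2 D3 A3 Eb4.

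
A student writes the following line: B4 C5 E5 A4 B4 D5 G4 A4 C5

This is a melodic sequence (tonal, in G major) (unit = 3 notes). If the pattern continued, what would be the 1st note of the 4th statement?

The unit is 3 notes. Position-1 pitches of the 3 shown cells: B4, A4, G4.
Each moves down a 2nd; the next is F#4.

F#4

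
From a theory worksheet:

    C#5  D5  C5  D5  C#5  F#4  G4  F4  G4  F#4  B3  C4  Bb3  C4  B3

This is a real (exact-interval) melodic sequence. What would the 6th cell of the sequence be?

Unit = 5 notes; the statements start on C#5, F#4, B3, moving down a 5th each time.
Carrying on: E3 → A2 → D2.
So cell 6 is D2 Eb2 Db2 Eb2 D2.

D2 Eb2 Db2 Eb2 D2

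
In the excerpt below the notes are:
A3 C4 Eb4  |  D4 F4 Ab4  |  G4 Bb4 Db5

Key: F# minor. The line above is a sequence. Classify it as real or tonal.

Each cell has the same semitone pattern (3, 3) — intervals are preserved exactly.
And C4 lies outside F# minor, so the sequence is real rather than tonal.

real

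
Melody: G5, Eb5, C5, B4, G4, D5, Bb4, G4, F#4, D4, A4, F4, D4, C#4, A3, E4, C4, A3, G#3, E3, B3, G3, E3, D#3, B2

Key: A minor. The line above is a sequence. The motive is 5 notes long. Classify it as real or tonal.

real

Each cell has the same semitone pattern (-4, -3, -1, -4) — intervals are preserved exactly.
And Eb5 lies outside A minor, so the sequence is real rather than tonal.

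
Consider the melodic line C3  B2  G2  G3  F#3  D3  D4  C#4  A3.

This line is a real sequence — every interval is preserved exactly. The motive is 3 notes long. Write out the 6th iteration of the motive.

Taking 3-note groups, the heads are C3, G3, D4: the pattern moves up a 5th.
Extending up a 5th: A4 → E5 → B5.
From B5 the exact shape gives B5 A#5 F#5.

B5 A#5 F#5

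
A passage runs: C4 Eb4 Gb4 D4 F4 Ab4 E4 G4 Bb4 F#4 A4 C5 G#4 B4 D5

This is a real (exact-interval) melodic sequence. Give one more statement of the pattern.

Taking 3-note groups, the heads are C4, D4, E4, F#4, G#4: the pattern moves up a 2nd.
So cell 6 is A#4 C#5 E5.

A#4 C#5 E5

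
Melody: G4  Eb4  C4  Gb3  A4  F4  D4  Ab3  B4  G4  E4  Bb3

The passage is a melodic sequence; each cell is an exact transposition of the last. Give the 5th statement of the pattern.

D#5 B4 G#4 D4

Taking 4-note groups, the heads are G4, A4, B4: the pattern moves up a 2nd.
Carrying on: C#5 → D#5.
From D#5 the exact shape gives D#5 B4 G#4 D4.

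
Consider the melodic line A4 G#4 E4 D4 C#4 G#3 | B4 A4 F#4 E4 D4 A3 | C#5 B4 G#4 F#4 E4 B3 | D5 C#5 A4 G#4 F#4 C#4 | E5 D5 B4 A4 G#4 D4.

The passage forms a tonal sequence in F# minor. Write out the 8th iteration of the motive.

A5 G#5 E5 D5 C#5 G#4

Unit = 6 notes; the statements start on A4, B4, C#5, D5, E5, moving up a 2nd each time.
Continuing the starts: F#5 → G#5 → A5.
From A5 the diatonic shape gives A5 G#5 E5 D5 C#5 G#4.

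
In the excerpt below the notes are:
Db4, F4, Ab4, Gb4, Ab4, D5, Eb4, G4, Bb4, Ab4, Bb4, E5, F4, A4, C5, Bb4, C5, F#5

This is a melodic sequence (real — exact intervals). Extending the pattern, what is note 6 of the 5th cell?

Grouping in 6s, the 6th note of each cell is D5, E5, F#5.
Extending up a 2nd: G#5 → A#5.

A#5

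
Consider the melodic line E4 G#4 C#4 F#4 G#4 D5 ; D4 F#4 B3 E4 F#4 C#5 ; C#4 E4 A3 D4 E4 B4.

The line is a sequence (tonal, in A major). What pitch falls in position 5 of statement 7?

A3

The unit is 6 notes. Position-5 pitches of the 3 shown cells: G#4, F#4, E4.
Carrying that down a 2nd forward: D4 → C#4 → B3 → A3.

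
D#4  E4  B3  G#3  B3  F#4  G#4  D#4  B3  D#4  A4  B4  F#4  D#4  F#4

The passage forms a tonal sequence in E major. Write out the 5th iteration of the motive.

Taking 5-note groups, the heads are D#4, F#4, A4: the pattern moves up a 3rd.
Continuing the starts: C#5 → E5.
Statement 5 starts on E5 and keeps the same diatonic contour: E5 F#5 C#5 A4 C#5.

E5 F#5 C#5 A4 C#5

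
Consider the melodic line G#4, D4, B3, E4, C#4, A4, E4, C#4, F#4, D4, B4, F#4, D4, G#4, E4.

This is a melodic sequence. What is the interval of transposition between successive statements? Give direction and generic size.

Taking 5-note groups, the heads are G#4, A4, B4: the pattern moves up a 2nd.
G#4 to A4 is up a 2nd.

up a 2nd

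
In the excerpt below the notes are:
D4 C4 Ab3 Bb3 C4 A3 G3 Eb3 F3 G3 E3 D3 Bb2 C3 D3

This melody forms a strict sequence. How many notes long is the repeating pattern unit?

There are 15 notes; a 5-note unit gives 3 cells:
D4 C4 Ab3 Bb3 C4 | A3 G3 Eb3 F3 G3 | E3 D3 Bb2 C3 D3
Each cell is the previous one down a 4th — so the unit is 5 notes.

5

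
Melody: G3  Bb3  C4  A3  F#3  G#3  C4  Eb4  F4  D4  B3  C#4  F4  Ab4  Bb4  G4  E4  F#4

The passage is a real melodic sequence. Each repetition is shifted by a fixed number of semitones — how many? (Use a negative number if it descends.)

5

Taking 6-note groups, the heads are G3, C4, F4: the pattern moves up a 4th.
G3 to C4 spans +5 semitones.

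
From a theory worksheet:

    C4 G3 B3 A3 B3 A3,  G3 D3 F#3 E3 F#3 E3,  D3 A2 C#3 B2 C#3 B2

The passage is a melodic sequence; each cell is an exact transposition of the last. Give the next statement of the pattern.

A2 E2 G#2 F#2 G#2 F#2

With a 6-note motive the entries are C4, G3, D3, each down a 4th from the previous.
Statement 4 starts on A2 and keeps the same exact contour: A2 E2 G#2 F#2 G#2 F#2.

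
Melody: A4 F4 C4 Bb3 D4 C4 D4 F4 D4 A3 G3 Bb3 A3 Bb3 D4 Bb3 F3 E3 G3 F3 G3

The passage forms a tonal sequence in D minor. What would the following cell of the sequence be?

With a 7-note motive the entries are A4, F4, D4, each down a 3rd from the previous.
From Bb3 the diatonic shape gives Bb3 G3 D3 C3 E3 D3 E3.

Bb3 G3 D3 C3 E3 D3 E3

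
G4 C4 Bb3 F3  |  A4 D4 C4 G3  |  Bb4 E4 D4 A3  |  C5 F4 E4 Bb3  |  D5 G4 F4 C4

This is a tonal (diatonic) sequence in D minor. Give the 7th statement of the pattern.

F5 Bb4 A4 E4

The 4-note cells begin on G4, A4, Bb4, C5, D5 — each up a 2nd from the last.
Extending up a 2nd: E5 → F5.
From F5 the diatonic shape gives F5 Bb4 A4 E4.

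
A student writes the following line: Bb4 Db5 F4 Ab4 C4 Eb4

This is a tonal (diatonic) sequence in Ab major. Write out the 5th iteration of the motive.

Db3 F3

The 2-note cells begin on Bb4, F4, C4 — each down a 4th from the last.
Extending down a 4th: G3 → Db3.
Statement 5 starts on Db3 and keeps the same diatonic contour: Db3 F3.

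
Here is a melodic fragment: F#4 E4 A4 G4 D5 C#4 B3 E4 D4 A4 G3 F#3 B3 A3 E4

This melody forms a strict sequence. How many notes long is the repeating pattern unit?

15 notes total. Splitting into 3 groups of 5:
F#4 E4 A4 G4 D5 | C#4 B3 E4 D4 A4 | G3 F#3 B3 A3 E4
Every group is a transposition down a 4th of the one before; no shorter unit works.

5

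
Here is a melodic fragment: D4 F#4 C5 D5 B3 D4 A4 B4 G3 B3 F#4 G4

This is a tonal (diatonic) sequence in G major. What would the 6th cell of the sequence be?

A2 C3 G3 A3

The 4-note cells begin on D4, B3, G3 — each down a 3rd from the last.
Carrying on: E3 → C3 → A2.
Statement 6 starts on A2 and keeps the same diatonic contour: A2 C3 G3 A3.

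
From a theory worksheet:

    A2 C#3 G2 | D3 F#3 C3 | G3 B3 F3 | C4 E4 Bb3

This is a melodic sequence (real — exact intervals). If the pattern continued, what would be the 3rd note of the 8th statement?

Gb5

With 3-note cells, note 3 of each statement runs G2, C3, F3, Bb3.
Carrying that up a 4th forward: Eb4 → Ab4 → Db5 → Gb5.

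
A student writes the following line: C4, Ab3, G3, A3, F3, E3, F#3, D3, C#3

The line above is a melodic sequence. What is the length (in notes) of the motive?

3

There are 9 notes; a 3-note unit gives 3 cells:
C4 Ab3 G3 | A3 F3 E3 | F#3 D3 C#3
Every group is a transposition down a 3rd of the one before; no shorter unit works.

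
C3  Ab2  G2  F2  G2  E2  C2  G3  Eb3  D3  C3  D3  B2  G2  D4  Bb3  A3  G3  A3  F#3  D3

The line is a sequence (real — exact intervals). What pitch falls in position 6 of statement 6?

Grouping in 7s, the 6th note of each cell is E2, B2, F#3.
Carrying that up a 5th forward: C#4 → G#4 → D#5.

D#5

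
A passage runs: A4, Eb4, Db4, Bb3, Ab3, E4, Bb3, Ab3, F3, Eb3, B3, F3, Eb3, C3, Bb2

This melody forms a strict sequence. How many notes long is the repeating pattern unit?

5

Try groups of 5 (3 cells in 15 notes):
A4 Eb4 Db4 Bb3 Ab3 | E4 Bb3 Ab3 F3 Eb3 | B3 F3 Eb3 C3 Bb2
That's a consistent down a 4th shift per cell, and no other grouping gives one.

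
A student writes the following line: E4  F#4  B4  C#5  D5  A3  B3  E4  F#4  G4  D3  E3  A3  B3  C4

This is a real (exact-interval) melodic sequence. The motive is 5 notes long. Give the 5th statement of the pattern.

The 5-note cells begin on E4, A3, D3 — each down a 5th from the last.
Extending down a 5th: G2 → C2.
So cell 5 is C2 D2 G2 A2 Bb2.

C2 D2 G2 A2 Bb2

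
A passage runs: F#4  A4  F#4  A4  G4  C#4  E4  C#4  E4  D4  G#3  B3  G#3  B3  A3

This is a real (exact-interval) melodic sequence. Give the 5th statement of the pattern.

A#2 C#3 A#2 C#3 B2

Unit = 5 notes; the statements start on F#4, C#4, G#3, moving down a 4th each time.
Carrying on: D#3 → A#2.
From A#2 the exact shape gives A#2 C#3 A#2 C#3 B2.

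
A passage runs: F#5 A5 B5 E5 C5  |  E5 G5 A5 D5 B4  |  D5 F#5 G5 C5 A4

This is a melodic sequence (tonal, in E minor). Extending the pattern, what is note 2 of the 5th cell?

With 5-note cells, note 2 of each statement runs A5, G5, F#5.
Each moves down a 2nd. Continuing: E5 → D5.

D5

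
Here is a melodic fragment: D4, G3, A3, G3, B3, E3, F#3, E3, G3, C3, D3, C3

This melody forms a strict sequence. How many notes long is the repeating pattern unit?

12 notes total. Splitting into 3 groups of 4:
D4 G3 A3 G3 | B3 E3 F#3 E3 | G3 C3 D3 C3
Each cell is the previous one down a 3rd — so the unit is 4 notes.

4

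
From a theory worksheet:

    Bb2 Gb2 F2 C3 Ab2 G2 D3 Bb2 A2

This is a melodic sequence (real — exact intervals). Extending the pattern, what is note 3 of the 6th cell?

D#3

The unit is 3 notes. Position-3 pitches of the 3 shown cells: F2, G2, A2.
Extending up a 2nd: B2 → C#3 → D#3.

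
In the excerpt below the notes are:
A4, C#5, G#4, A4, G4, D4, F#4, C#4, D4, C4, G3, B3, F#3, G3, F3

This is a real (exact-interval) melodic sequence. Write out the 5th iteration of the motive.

Unit = 5 notes; the statements start on A4, D4, G3, moving down a 5th each time.
Continuing the starts: C3 → F2.
So cell 5 is F2 A2 E2 F2 Eb2.

F2 A2 E2 F2 Eb2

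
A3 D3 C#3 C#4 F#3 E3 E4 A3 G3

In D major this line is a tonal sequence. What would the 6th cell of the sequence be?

The 3-note cells begin on A3, C#4, E4 — each up a 3rd from the last.
Extending up a 3rd: G4 → B4 → D5.
So cell 6 is D5 G4 F#4.

D5 G4 F#4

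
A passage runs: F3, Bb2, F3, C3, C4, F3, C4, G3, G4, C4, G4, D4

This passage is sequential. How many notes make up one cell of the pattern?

4

There are 12 notes; a 4-note unit gives 3 cells:
F3 Bb2 F3 C3 | C4 F3 C4 G3 | G4 C4 G4 D4
Each cell is the previous one up a 5th — so the unit is 4 notes.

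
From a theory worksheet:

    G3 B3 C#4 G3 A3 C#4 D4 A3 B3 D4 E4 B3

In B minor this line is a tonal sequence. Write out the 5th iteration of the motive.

D4 F#4 G4 D4

Unit = 4 notes; the statements start on G3, A3, B3, moving up a 2nd each time.
Carrying on: C#4 → D4.
From D4 the diatonic shape gives D4 F#4 G4 D4.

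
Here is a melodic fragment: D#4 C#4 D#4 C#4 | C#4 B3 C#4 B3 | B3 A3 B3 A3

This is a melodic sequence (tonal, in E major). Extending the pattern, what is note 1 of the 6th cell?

With 4-note cells, note 1 of each statement runs D#4, C#4, B3.
Extending down a 2nd: A3 → G#3 → F#3.

F#3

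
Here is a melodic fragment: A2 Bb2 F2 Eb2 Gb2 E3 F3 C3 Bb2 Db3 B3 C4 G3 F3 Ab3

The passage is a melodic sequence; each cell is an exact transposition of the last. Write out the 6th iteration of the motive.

With a 5-note motive the entries are A2, E3, B3, each up a 5th from the previous.
Extending up a 5th: F#4 → C#5 → G#5.
From G#5 the exact shape gives G#5 A5 E5 D5 F5.

G#5 A5 E5 D5 F5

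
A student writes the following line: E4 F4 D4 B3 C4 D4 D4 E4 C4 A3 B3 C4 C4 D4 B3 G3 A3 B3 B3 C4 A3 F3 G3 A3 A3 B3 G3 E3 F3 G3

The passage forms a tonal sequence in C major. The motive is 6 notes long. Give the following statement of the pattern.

G3 A3 F3 D3 E3 F3

Taking 6-note groups, the heads are E4, D4, C4, B3, A3: the pattern moves down a 2nd.
From G3 the diatonic shape gives G3 A3 F3 D3 E3 F3.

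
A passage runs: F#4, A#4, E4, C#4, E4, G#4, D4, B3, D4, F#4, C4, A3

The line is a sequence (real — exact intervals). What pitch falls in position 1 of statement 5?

The unit is 4 notes. Position-1 pitches of the 3 shown cells: F#4, E4, D4.
Each moves down a 2nd. Continuing: C4 → Bb3.

Bb3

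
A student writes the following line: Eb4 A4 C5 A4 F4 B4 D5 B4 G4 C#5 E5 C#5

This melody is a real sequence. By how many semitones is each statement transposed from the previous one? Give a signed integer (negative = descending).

2

With a 4-note motive the entries are Eb4, F4, G4, each up a 2nd from the previous.
Eb4→F4 is 65 − 63 = 2 semitones.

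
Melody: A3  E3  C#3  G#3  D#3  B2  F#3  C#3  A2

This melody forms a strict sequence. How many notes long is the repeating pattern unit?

There are 9 notes; a 3-note unit gives 3 cells:
A3 E3 C#3 | G#3 D#3 B2 | F#3 C#3 A2
Each cell is the previous one down a 2nd — so the unit is 3 notes.

3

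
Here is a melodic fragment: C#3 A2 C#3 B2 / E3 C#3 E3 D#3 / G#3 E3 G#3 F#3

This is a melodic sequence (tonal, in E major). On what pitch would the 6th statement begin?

F#4

The 4-note cells begin on C#3, E3, G#3 — each up a 3rd from the last.
Extending the heads up a 3rd: B3 → D#4 → F#4.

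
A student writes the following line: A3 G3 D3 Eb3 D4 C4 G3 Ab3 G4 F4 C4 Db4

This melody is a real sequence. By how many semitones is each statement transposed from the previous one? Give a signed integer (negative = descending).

With a 4-note motive the entries are A3, D4, G4, each up a 4th from the previous.
Counting half-steps from A3 to D4: 5.

5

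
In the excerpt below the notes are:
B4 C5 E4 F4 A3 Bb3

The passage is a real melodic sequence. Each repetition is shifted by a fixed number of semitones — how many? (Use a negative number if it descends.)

Taking 2-note groups, the heads are B4, E4, A3: the pattern moves down a 5th.
B4→E4 is 64 − 71 = -7 semitones.

-7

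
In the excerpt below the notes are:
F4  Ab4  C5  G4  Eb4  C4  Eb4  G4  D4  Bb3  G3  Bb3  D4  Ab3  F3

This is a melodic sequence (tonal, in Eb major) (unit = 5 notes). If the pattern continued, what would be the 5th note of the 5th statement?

Grouping in 5s, the 5th note of each cell is Eb4, Bb3, F3.
Each moves down a 4th. Continuing: C3 → G2.

G2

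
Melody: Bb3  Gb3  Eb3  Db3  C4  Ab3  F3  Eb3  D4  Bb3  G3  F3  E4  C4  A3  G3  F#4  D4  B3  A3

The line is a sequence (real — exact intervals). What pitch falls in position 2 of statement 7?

F#4

The unit is 4 notes. Position-2 pitches of the 5 shown cells: Gb3, Ab3, Bb3, C4, D4.
Carrying that up a 2nd forward: E4 → F#4.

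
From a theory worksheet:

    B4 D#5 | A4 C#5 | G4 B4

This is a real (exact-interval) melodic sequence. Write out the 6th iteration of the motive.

Unit = 2 notes; the statements start on B4, A4, G4, moving down a 2nd each time.
Continuing the starts: F4 → Eb4 → Db4.
From Db4 the exact shape gives Db4 F4.

Db4 F4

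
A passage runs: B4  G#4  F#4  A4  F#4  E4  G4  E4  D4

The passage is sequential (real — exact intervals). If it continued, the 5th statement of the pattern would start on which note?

Eb4

Unit = 3 notes; the statements start on B4, A4, G4, moving down a 2nd each time.
Continuing: F4 → Eb4. Statement 5 starts on Eb4.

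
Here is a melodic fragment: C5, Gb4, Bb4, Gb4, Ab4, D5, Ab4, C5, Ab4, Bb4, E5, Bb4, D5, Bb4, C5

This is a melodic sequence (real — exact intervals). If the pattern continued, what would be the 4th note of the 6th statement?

With 5-note cells, note 4 of each statement runs Gb4, Ab4, Bb4.
Carrying that up a 2nd forward: C5 → D5 → E5.

E5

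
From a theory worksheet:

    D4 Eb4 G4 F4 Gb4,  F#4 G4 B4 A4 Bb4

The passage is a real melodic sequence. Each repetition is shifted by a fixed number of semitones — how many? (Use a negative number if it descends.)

4

The 5-note cells begin on D4, F#4 — each up a 3rd from the last.
D4 to F#4 spans +4 semitones.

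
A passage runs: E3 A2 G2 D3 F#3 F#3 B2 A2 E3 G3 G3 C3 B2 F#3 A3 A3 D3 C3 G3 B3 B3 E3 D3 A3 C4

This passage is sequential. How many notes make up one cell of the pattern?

25 notes total. Splitting into 5 groups of 5:
E3 A2 G2 D3 F#3 | F#3 B2 A2 E3 G3 | G3 C3 B2 F#3 A3 | A3 D3 C3 G3 B3 | B3 E3 D3 A3 C4
Every group is a transposition up a 2nd of the one before; no shorter unit works.

5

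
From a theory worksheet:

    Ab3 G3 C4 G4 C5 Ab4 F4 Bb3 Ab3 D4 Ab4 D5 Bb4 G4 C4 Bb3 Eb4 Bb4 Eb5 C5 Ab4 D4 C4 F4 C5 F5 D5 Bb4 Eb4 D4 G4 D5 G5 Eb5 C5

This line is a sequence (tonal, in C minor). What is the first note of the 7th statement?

G4

With a 7-note motive the entries are Ab3, Bb3, C4, D4, Eb4, each up a 2nd from the previous.
Extending the heads up a 2nd: F4 → G4.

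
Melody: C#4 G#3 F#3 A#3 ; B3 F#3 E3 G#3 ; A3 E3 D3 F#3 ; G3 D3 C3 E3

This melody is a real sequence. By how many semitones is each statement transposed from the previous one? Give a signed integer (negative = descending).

-2

With a 4-note motive the entries are C#4, B3, A3, G3, each down a 2nd from the previous.
C#4→B3 is 59 − 61 = -2 semitones.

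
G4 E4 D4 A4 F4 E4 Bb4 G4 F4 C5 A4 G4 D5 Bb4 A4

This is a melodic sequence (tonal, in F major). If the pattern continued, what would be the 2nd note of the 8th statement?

The unit is 3 notes. Position-2 pitches of the 5 shown cells: E4, F4, G4, A4, Bb4.
Extending up a 2nd: C5 → D5 → E5.

E5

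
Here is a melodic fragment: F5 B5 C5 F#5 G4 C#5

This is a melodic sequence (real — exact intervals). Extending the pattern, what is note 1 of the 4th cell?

Grouping in 2s, the 1st note of each cell is F5, C5, G4.
One more down a 4th gives D4.

D4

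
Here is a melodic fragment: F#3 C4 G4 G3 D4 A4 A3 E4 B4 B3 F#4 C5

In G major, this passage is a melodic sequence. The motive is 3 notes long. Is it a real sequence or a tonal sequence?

tonal

Every note is diatonic to G major.
Cell 1 has +6 semitones from note 1 to 2, but cell 2 has +7 — the interval quality changes while the contour stays the same, which is the hallmark of a tonal sequence.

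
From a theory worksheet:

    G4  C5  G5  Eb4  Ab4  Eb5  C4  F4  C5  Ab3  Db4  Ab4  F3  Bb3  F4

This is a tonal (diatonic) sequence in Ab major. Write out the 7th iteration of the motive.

Bb2 Eb3 Bb3

With a 3-note motive the entries are G4, Eb4, C4, Ab3, F3, each down a 3rd from the previous.
Continuing the starts: Db3 → Bb2.
Statement 7 starts on Bb2 and keeps the same diatonic contour: Bb2 Eb3 Bb3.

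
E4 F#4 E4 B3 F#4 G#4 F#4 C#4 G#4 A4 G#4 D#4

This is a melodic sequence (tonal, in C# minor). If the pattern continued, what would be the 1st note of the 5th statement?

B4

Grouping in 4s, the 1st note of each cell is E4, F#4, G#4.
Each moves up a 2nd. Continuing: A4 → B4.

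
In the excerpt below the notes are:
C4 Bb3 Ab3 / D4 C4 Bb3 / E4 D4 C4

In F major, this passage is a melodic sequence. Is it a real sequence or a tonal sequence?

real

Each cell has the same semitone pattern (-2, -2) — intervals are preserved exactly.
And Ab3 lies outside F major, so the sequence is real rather than tonal.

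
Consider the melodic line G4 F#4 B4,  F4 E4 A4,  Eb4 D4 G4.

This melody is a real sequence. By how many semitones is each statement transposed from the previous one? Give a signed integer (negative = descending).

-2

Taking 3-note groups, the heads are G4, F4, Eb4: the pattern moves down a 2nd.
Counting half-steps from G4 to F4: -2.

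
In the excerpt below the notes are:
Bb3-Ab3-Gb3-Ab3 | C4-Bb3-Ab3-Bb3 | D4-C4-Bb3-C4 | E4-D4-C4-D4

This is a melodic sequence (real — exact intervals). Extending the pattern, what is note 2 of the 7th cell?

The unit is 4 notes. Position-2 pitches of the 4 shown cells: Ab3, Bb3, C4, D4.
Extending up a 2nd: E4 → F#4 → G#4.

G#4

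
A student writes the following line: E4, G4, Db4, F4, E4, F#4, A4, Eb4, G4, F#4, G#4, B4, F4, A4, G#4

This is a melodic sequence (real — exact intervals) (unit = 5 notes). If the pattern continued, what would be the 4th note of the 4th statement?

Grouping in 5s, the 4th note of each cell is F4, G4, A4.
From A4, up a 2nd gives B4.

B4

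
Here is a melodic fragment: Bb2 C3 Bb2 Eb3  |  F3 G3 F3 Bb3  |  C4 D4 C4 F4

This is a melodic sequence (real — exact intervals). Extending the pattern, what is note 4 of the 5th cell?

The unit is 4 notes. Position-4 pitches of the 3 shown cells: Eb3, Bb3, F4.
Extending up a 5th: C5 → G5.

G5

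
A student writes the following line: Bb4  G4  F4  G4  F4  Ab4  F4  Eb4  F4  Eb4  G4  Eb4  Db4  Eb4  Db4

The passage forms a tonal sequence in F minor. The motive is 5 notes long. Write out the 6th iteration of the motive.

Taking 5-note groups, the heads are Bb4, Ab4, G4: the pattern moves down a 2nd.
Extending down a 2nd: F4 → Eb4 → Db4.
So cell 6 is Db4 Bb3 Ab3 Bb3 Ab3.

Db4 Bb3 Ab3 Bb3 Ab3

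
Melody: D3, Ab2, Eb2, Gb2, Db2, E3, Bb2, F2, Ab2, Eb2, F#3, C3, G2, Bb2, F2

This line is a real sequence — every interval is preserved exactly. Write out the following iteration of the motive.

G#3 D3 A2 C3 G2

The 5-note cells begin on D3, E3, F#3 — each up a 2nd from the last.
From G#3 the exact shape gives G#3 D3 A2 C3 G2.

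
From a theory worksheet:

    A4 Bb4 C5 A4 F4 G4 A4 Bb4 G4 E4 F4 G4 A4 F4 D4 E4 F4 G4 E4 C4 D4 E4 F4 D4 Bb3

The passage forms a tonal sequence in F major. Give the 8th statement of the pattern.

A3 Bb3 C4 A3 F3

With a 5-note motive the entries are A4, G4, F4, E4, D4, each down a 2nd from the previous.
Carrying on: C4 → Bb3 → A3.
From A3 the diatonic shape gives A3 Bb3 C4 A3 F3.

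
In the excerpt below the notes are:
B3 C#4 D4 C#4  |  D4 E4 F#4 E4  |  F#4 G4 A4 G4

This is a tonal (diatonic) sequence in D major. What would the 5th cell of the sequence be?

With a 4-note motive the entries are B3, D4, F#4, each up a 3rd from the previous.
Carrying on: A4 → C#5.
So cell 5 is C#5 D5 E5 D5.

C#5 D5 E5 D5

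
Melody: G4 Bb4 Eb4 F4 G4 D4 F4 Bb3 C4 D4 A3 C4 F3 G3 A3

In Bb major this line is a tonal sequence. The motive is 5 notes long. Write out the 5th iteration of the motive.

With a 5-note motive the entries are G4, D4, A3, each down a 4th from the previous.
Extending down a 4th: Eb3 → Bb2.
So cell 5 is Bb2 D3 G2 A2 Bb2.

Bb2 D3 G2 A2 Bb2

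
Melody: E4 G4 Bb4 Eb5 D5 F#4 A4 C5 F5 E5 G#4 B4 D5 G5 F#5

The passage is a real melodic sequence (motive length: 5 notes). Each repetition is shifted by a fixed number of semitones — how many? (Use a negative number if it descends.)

2

With a 5-note motive the entries are E4, F#4, G#4, each up a 2nd from the previous.
E4 to F#4 spans +2 semitones.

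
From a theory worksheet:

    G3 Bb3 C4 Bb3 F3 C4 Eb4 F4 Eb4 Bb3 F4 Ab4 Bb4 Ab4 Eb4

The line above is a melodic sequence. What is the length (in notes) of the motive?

There are 15 notes; a 5-note unit gives 3 cells:
G3 Bb3 C4 Bb3 F3 | C4 Eb4 F4 Eb4 Bb3 | F4 Ab4 Bb4 Ab4 Eb4
Every group is a transposition up a 4th of the one before; no shorter unit works.

5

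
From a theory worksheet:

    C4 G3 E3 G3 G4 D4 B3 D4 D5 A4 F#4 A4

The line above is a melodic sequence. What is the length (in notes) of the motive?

There are 12 notes; a 4-note unit gives 3 cells:
C4 G3 E3 G3 | G4 D4 B3 D4 | D5 A4 F#4 A4
Each cell is the previous one up a 5th — so the unit is 4 notes.

4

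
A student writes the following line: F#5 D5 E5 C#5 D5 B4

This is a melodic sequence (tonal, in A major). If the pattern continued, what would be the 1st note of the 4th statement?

With 2-note cells, note 1 of each statement runs F#5, E5, D5.
One more down a 2nd gives C#5.

C#5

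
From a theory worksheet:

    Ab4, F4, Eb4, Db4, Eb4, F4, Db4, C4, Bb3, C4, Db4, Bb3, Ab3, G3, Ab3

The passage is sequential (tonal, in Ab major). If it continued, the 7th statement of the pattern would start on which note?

C3

Unit = 5 notes; the statements start on Ab4, F4, Db4, moving down a 3rd each time.
Continuing: Bb3 → G3 → Eb3 → C3. Statement 7 starts on C3.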